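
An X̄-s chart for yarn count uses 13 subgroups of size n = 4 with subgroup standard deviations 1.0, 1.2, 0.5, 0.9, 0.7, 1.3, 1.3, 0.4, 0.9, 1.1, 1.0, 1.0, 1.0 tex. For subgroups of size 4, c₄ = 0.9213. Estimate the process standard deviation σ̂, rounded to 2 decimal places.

1.03

s̄ = (1.0 + 1.2 + 0.5 + 0.9 + 0.7 + 1.3 + 1.3 + 0.4 + 0.9 + 1.1 + 1.0 + 1.0 + 1.0) / 13 = 0.9462
σ̂ = s̄ / c₄ = 0.9462 / 0.9213 = 1.0270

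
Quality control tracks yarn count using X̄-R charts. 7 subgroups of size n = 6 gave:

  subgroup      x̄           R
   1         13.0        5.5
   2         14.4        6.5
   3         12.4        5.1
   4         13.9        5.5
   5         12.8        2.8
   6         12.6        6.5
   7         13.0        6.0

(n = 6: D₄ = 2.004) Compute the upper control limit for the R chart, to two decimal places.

10.85

R̄ = (5.5 + 6.5 + 5.1 + 5.5 + 2.8 + 6.5 + 6.0) / 7 = 37.9000 / 7 = 5.4143
UCL_R = D₄·R̄ = 2.004 × 5.4143 = 10.8502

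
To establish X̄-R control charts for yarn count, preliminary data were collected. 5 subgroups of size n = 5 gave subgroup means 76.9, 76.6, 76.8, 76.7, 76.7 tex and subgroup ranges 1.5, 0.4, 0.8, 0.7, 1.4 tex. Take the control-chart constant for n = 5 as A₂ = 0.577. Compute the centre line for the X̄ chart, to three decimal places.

X̄̄ = (76.9 + 76.6 + 76.8 + 76.7 + 76.7) / 5 = 383.7000 / 5 = 76.7400
CL = X̄̄ = 76.7400

76.740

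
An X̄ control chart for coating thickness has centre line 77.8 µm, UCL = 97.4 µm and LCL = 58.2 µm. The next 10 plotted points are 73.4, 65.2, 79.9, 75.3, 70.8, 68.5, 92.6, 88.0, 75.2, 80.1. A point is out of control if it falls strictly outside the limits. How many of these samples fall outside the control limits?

All 10 points lie within [58.2, 97.4].

0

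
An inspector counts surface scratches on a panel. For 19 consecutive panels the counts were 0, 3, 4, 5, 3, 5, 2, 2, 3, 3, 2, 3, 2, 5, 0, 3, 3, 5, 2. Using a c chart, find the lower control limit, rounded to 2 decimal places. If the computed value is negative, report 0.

c̄ = (0 + 3 + 4 + 5 + 3 + 5 + 2 + 2 + 3 + 3 + 2 + 3 + 2 + 5 + 0 + 3 + 3 + 5 + 2) / 19 = 55 / 19 = 2.8947
LCL = c̄ − 3√c̄ = 2.8947 − 3 × 1.7014 = -2.2094 → 0 (cannot be negative)

0.00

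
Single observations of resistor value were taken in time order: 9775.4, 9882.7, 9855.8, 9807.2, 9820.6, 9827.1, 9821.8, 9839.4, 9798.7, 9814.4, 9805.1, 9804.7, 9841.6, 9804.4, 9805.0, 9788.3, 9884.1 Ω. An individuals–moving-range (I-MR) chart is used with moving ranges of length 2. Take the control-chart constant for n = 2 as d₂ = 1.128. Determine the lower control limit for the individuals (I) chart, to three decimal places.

X̄ = (9775.4 + 9882.7 + 9855.8 + 9807.2 + 9820.6 + 9827.1 + 9821.8 + 9839.4 + 9798.7 + 9814.4 + 9805.1 + 9804.7 + 9841.6 + 9804.4 + 9805.0 + 9788.3 + 9884.1) / 17 = 9822.1353
Moving ranges: 107.3, 26.9, 48.6, 13.4, 6.5, 5.3, 17.6, 40.7, 15.7, 9.3, 0.4, 36.9, 37.2, 0.6, 16.7, 95.8; M̄R̄ = 478.9000 / 16 = 29.9312
LCL = X̄ − 3·M̄R̄/d₂ = 9822.1353 − 3 × 29.9312 / 1.128 = 9742.5309

9742.531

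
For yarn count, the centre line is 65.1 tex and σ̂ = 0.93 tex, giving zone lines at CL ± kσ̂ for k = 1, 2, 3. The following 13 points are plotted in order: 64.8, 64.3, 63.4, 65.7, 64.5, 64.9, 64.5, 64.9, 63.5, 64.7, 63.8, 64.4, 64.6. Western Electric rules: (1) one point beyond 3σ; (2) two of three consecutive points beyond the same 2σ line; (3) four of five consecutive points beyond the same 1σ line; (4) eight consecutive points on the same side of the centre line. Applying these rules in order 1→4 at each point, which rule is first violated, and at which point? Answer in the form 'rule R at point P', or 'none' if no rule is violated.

Zone of each point (C = within 1σ̂, B = 1σ̂–2σ̂, A = 2σ̂–3σ̂, * = beyond 3σ̂; sign = side of CL): 1:-C, 2:-C, 3:-B, 4:+C, 5:-C, 6:-C, 7:-C, 8:-C, 9:-B, 10:-C, 11:-B, 12:-C, 13:-C
Rule 4 (eight consecutive points on the same side of the centre line) is satisfied at point 12.

rule 4 at point 12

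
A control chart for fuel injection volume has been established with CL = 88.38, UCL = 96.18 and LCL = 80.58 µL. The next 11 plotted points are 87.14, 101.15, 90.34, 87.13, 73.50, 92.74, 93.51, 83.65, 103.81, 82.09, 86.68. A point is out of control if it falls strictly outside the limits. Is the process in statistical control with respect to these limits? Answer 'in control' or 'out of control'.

Compare each point to [80.58, 96.18]: sample 2 = 101.15 > UCL; sample 5 = 73.50 < LCL; sample 9 = 103.81 > UCL.

out of control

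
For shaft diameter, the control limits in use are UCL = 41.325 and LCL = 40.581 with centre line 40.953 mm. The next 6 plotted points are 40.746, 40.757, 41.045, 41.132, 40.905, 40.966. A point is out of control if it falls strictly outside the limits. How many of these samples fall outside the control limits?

0

All 6 points lie within [40.581, 41.325].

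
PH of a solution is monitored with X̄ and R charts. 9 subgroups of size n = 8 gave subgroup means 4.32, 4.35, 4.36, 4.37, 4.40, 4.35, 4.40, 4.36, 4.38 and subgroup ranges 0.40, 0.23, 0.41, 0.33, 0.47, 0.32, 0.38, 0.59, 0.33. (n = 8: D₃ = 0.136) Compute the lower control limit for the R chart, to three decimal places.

R̄ = (0.40 + 0.23 + 0.41 + 0.33 + 0.47 + 0.32 + 0.38 + 0.59 + 0.33) / 9 = 3.4600 / 9 = 0.3844
LCL_R = D₃·R̄ = 0.136 × 0.3844 = 0.0523

0.052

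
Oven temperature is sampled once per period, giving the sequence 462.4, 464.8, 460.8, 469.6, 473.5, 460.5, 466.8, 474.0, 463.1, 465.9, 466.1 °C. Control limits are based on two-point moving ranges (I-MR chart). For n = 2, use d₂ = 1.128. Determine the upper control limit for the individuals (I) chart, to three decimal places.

X̄ = (462.4 + 464.8 + 460.8 + 469.6 + 473.5 + 460.5 + 466.8 + 474.0 + 463.1 + 465.9 + 466.1) / 11 = 466.1364
Moving ranges: 2.4, 4.0, 8.8, 3.9, 13.0, 6.3, 7.2, 10.9, 2.8, 0.2; M̄R̄ = 59.5000 / 10 = 5.9500
UCL = X̄ + 3·M̄R̄/d₂ = 466.1364 + 3 × 5.9500 / 1.128 = 481.9608

481.961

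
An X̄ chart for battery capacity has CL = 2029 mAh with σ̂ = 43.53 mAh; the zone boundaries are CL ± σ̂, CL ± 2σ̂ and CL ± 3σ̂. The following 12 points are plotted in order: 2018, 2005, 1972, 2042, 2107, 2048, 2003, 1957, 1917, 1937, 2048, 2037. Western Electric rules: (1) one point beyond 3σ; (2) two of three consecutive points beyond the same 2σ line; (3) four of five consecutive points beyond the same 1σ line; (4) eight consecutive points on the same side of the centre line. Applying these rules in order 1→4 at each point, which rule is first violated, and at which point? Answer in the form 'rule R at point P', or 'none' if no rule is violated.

Zone of each point (C = within 1σ̂, B = 1σ̂–2σ̂, A = 2σ̂–3σ̂, * = beyond 3σ̂; sign = side of CL): 1:-C, 2:-C, 3:-B, 4:+C, 5:+B, 6:+C, 7:-C, 8:-B, 9:-A, 10:-A, 11:+C, 12:+C
Rule 2 (two of three consecutive points beyond the same 2σ limit) is satisfied at point 10.

rule 2 at point 10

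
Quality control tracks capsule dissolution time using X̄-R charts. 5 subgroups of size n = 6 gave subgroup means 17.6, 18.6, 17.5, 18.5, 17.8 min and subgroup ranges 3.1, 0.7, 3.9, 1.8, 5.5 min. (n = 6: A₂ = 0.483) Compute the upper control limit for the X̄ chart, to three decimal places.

X̄̄ = (17.6 + 18.6 + 17.5 + 18.5 + 17.8) / 5 = 90.0000 / 5 = 18.0000
R̄ = (3.1 + 0.7 + 3.9 + 1.8 + 5.5) / 5 = 15.0000 / 5 = 3.0000
UCL = X̄̄ + A₂·R̄ = 18.0000 + 0.483 × 3.0000 = 19.4490

19.449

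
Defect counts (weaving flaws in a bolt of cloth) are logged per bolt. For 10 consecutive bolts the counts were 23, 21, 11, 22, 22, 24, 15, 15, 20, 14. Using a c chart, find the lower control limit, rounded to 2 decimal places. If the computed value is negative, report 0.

5.73

c̄ = (23 + 21 + 11 + 22 + 22 + 24 + 15 + 15 + 20 + 14) / 10 = 187 / 10 = 18.7000
LCL = c̄ − 3√c̄ = 18.7000 − 3 × 4.3243 = 5.7270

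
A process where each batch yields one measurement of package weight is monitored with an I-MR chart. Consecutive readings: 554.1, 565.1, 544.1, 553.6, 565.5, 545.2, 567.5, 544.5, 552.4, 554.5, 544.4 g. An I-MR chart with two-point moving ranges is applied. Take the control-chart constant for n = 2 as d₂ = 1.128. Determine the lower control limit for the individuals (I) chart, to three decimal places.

X̄ = (554.1 + 565.1 + 544.1 + 553.6 + 565.5 + 545.2 + 567.5 + 544.5 + 552.4 + 554.5 + 544.4) / 11 = 553.7182
Moving ranges: 11.0, 21.0, 9.5, 11.9, 20.3, 22.3, 23.0, 7.9, 2.1, 10.1; M̄R̄ = 139.1000 / 10 = 13.9100
LCL = X̄ − 3·M̄R̄/d₂ = 553.7182 − 3 × 13.9100 / 1.128 = 516.7235

516.724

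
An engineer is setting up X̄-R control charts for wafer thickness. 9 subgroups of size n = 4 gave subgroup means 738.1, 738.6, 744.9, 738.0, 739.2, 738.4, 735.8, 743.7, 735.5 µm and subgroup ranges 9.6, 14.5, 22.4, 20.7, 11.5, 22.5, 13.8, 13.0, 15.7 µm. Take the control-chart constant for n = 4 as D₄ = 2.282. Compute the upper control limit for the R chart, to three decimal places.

R̄ = (9.6 + 14.5 + 22.4 + 20.7 + 11.5 + 22.5 + 13.8 + 13.0 + 15.7) / 9 = 143.7000 / 9 = 15.9667
UCL_R = D₄·R̄ = 2.282 × 15.9667 = 36.4359

36.436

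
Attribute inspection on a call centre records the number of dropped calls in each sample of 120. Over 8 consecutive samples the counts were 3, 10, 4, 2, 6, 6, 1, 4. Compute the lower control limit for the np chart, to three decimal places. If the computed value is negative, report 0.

p̄ = Σdᵢ / (k·n) = 36 / (8 × 120) = 0.03750
LCL = np̄ − 3·√(np̄(1−p̄)) = 4.5000 − 3 × 2.0812 = -1.7435 → 0 (negative, so LCL = 0)

0.000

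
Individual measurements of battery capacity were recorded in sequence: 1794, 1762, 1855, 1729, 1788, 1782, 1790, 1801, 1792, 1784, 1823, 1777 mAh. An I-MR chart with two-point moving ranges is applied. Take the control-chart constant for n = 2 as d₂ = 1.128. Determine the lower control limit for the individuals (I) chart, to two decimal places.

1684.09

X̄ = (1794 + 1762 + 1855 + 1729 + 1788 + 1782 + 1790 + 1801 + 1792 + 1784 + 1823 + 1777) / 12 = 1789.7500
Moving ranges: 32, 93, 126, 59, 6, 8, 11, 9, 8, 39, 46; M̄R̄ = 437.0000 / 11 = 39.7273
LCL = X̄ − 3·M̄R̄/d₂ = 1789.7500 − 3 × 39.7273 / 1.128 = 1684.0924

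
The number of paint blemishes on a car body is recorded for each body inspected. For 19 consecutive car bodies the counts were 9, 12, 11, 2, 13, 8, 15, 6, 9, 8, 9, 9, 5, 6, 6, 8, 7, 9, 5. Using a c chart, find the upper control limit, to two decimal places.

c̄ = (9 + 12 + 11 + 2 + 13 + 8 + 15 + 6 + 9 + 8 + 9 + 9 + 5 + 6 + 6 + 8 + 7 + 9 + 5) / 19 = 157 / 19 = 8.2632
UCL = c̄ + 3√c̄ = 8.2632 + 3 × √8.2632 = 8.2632 + 3 × 2.8746 = 16.8869

16.89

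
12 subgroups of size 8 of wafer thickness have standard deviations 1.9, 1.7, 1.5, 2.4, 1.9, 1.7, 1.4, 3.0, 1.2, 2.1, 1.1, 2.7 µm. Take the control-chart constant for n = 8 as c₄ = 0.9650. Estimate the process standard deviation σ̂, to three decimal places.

s̄ = (1.9 + 1.7 + 1.5 + 2.4 + 1.9 + 1.7 + 1.4 + 3.0 + 1.2 + 2.1 + 1.1 + 2.7) / 12 = 1.8833
σ̂ = s̄ / c₄ = 1.8833 / 0.9650 = 1.9516

1.952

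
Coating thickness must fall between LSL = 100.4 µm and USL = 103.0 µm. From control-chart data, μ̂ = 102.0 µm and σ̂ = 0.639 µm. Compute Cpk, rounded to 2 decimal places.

0.52

Cpu = (USL − μ̂) / (3σ̂) = (103.0 − 102.0) / (3 × 0.639) = 0.5216; Cpl = (μ̂ − LSL) / (3σ̂) = (102.0 − 100.4) / (3 × 0.639) = 0.8346; Cpk = min(Cpu, Cpl) = 0.5216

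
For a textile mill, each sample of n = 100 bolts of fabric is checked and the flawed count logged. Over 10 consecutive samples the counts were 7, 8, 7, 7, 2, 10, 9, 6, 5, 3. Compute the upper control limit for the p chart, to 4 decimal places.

0.1374

p̄ = Σdᵢ / (k·n) = 64 / (10 × 100) = 0.06400
UCL = p̄ + 3·√(p̄(1−p̄)/n) = 0.06400 + 3 × √(0.06400×0.93600/100) = 0.06400 + 3 × 0.02448 = 0.13743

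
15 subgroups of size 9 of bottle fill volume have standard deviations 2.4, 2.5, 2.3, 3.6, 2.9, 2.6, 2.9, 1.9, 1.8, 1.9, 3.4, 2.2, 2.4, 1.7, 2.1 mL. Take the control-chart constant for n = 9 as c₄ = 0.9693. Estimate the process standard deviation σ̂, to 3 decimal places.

s̄ = (2.4 + 2.5 + 2.3 + 3.6 + 2.9 + 2.6 + 2.9 + 1.9 + 1.8 + 1.9 + 3.4 + 2.2 + 2.4 + 1.7 + 2.1) / 15 = 2.4400
σ̂ = s̄ / c₄ = 2.4400 / 0.9693 = 2.5173

2.517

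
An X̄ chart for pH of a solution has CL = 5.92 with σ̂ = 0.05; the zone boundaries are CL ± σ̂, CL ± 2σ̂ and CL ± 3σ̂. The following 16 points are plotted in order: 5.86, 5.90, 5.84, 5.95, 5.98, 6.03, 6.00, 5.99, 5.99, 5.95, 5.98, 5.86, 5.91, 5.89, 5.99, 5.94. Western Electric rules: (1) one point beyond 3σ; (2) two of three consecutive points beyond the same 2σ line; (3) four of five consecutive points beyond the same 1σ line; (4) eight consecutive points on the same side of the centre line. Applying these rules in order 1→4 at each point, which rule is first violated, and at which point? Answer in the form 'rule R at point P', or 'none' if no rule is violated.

Zone of each point (C = within 1σ̂, B = 1σ̂–2σ̂, A = 2σ̂–3σ̂, * = beyond 3σ̂; sign = side of CL): 1:-B, 2:-C, 3:-B, 4:+C, 5:+B, 6:+A, 7:+B, 8:+B, 9:+B, 10:+C, 11:+B, 12:-B, 13:-C, 14:-C, 15:+B, 16:+C
Rule 3 (four of five consecutive points beyond the same 1σ limit) is satisfied at point 8.

rule 3 at point 8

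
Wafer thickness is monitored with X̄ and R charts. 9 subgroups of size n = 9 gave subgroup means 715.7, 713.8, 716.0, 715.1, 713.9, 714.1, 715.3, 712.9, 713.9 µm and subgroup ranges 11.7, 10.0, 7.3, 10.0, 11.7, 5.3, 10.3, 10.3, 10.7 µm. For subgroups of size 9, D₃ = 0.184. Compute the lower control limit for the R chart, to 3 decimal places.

1.785

R̄ = (11.7 + 10.0 + 7.3 + 10.0 + 11.7 + 5.3 + 10.3 + 10.3 + 10.7) / 9 = 87.3000 / 9 = 9.7000
LCL_R = D₃·R̄ = 0.184 × 9.7000 = 1.7848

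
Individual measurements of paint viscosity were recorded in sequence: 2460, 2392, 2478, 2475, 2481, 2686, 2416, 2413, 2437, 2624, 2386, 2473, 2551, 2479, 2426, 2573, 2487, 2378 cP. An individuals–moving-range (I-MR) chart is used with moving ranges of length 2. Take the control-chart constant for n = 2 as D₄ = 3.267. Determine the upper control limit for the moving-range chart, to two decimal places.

Moving ranges: 68, 86, 3, 6, 205, 270, 3, 24, 187, 238, 87, 78, 72, 53, 147, 86, 109; M̄R̄ = 1722.0000 / 17 = 101.2941
UCL_MR = D₄·M̄R̄ = 3.267 × 101.2941 = 330.9279

330.93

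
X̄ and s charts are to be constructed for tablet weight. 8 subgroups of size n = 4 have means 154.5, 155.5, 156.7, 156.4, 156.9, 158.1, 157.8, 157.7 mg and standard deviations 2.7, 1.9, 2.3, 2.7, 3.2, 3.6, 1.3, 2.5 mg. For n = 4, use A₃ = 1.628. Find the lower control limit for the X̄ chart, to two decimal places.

152.59

X̄̄ = (154.5 + 155.5 + 156.7 + 156.4 + 156.9 + 158.1 + 157.8 + 157.7) / 8 = 156.7000
s̄ = (2.7 + 1.9 + 2.3 + 2.7 + 3.2 + 3.6 + 1.3 + 2.5) / 8 = 2.5250
LCL = X̄̄ − A₃·s̄ = 156.7000 − 1.628 × 2.5250 = 152.5893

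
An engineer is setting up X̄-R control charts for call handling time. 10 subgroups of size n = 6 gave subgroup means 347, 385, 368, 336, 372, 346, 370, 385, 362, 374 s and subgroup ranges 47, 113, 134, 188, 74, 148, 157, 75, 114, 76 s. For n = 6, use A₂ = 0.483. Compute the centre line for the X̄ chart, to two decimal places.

364.50

X̄̄ = (347 + 385 + 368 + 336 + 372 + 346 + 370 + 385 + 362 + 374) / 10 = 3645.0000 / 10 = 364.5000
CL = X̄̄ = 364.5000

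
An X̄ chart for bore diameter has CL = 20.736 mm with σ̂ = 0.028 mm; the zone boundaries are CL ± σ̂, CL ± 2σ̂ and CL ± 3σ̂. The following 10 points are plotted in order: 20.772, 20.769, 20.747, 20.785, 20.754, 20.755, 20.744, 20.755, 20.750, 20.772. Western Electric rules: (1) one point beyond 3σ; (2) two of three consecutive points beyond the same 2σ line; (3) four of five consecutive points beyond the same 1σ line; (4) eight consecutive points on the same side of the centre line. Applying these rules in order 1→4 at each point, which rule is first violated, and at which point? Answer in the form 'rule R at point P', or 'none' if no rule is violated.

rule 4 at point 8

Zone of each point (C = within 1σ̂, B = 1σ̂–2σ̂, A = 2σ̂–3σ̂, * = beyond 3σ̂; sign = side of CL): 1:+B, 2:+B, 3:+C, 4:+B, 5:+C, 6:+C, 7:+C, 8:+C, 9:+C, 10:+B
Rule 4 (eight consecutive points on the same side of the centre line) is satisfied at point 8.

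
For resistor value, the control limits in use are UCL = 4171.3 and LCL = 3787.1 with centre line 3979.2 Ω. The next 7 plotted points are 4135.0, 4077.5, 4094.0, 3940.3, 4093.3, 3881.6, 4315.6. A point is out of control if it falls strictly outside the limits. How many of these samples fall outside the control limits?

Compare each point to [3787.1, 4171.3]: sample 7 = 4315.6 > UCL.

1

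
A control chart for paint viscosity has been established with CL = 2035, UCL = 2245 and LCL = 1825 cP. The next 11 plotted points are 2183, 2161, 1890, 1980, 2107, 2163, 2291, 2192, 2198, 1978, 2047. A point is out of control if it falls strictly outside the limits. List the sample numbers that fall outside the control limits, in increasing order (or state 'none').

7

Compare each point to [1825, 2245]: sample 7 = 2291 > UCL.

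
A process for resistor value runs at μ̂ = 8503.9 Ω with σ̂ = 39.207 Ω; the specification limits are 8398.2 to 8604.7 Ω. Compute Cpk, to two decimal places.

Cpu = (USL − μ̂) / (3σ̂) = (8604.7 − 8503.9) / (3 × 39.207) = 0.8570; Cpl = (μ̂ − LSL) / (3σ̂) = (8503.9 − 8398.2) / (3 × 39.207) = 0.8986; Cpk = min(Cpu, Cpl) = 0.8570

0.86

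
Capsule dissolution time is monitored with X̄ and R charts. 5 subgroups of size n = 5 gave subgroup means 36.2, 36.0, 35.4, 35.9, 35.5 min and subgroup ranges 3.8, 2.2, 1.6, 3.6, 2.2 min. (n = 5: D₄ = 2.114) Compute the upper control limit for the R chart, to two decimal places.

R̄ = (3.8 + 2.2 + 1.6 + 3.6 + 2.2) / 5 = 13.4000 / 5 = 2.6800
UCL_R = D₄·R̄ = 2.114 × 2.6800 = 5.6655

5.67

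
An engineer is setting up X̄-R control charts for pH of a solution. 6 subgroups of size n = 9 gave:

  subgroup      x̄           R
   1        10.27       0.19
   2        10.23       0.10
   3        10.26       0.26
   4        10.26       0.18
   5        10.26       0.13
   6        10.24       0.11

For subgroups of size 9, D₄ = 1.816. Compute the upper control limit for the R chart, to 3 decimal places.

0.294

R̄ = (0.19 + 0.10 + 0.26 + 0.18 + 0.13 + 0.11) / 6 = 0.9700 / 6 = 0.1617
UCL_R = D₄·R̄ = 1.816 × 0.1617 = 0.2936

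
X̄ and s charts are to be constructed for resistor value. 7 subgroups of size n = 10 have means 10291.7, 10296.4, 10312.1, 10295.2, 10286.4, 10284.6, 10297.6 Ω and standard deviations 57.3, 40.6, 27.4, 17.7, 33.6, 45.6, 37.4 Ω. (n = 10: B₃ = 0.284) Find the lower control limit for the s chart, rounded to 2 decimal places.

s̄ = (57.3 + 40.6 + 27.4 + 17.7 + 33.6 + 45.6 + 37.4) / 7 = 37.0857
LCL_s = B₃·s̄ = 0.284 × 37.0857 = 10.5323

10.53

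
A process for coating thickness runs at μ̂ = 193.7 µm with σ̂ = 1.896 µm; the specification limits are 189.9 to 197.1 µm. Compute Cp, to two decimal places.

Cp = (USL − LSL) / (6σ̂) = (197.1 − 189.9) / (6 × 1.896) = 7.2000 / 11.3760 = 0.6329

0.63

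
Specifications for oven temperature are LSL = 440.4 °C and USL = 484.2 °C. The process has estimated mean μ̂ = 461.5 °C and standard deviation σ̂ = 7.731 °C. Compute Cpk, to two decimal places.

Cpu = (USL − μ̂) / (3σ̂) = (484.2 − 461.5) / (3 × 7.731) = 0.9787; Cpl = (μ̂ − LSL) / (3σ̂) = (461.5 − 440.4) / (3 × 7.731) = 0.9098; Cpk = min(Cpu, Cpl) = 0.9098

0.91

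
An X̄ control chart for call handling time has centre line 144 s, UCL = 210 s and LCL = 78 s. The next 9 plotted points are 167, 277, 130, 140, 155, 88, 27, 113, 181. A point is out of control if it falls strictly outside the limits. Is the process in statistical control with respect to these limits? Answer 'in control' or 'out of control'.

Compare each point to [78, 210]: sample 2 = 277 > UCL; sample 7 = 27 < LCL.

out of control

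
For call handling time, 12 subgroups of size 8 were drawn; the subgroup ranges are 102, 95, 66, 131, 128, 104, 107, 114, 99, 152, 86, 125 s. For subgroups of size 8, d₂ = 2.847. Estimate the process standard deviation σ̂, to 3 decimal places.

R̄ = (102 + 95 + 66 + 131 + 128 + 104 + 107 + 114 + 99 + 152 + 86 + 125) / 12 = 109.0833
σ̂ = R̄ / d₂ = 109.0833 / 2.847 = 38.3152

38.315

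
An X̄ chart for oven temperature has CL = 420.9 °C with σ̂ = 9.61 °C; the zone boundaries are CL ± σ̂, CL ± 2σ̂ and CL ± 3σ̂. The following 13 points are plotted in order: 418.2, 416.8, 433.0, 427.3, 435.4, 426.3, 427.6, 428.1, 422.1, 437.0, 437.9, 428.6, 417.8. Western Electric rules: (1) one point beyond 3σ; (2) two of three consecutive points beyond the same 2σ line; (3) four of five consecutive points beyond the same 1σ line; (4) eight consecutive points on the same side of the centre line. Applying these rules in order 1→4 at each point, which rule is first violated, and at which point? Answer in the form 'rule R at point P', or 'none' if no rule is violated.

rule 4 at point 10

Zone of each point (C = within 1σ̂, B = 1σ̂–2σ̂, A = 2σ̂–3σ̂, * = beyond 3σ̂; sign = side of CL): 1:-C, 2:-C, 3:+B, 4:+C, 5:+B, 6:+C, 7:+C, 8:+C, 9:+C, 10:+B, 11:+B, 12:+C, 13:-C
Rule 4 (eight consecutive points on the same side of the centre line) is satisfied at point 10.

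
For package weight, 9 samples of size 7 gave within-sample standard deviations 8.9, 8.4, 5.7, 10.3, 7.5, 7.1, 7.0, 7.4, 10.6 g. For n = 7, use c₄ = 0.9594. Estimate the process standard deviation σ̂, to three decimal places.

s̄ = (8.9 + 8.4 + 5.7 + 10.3 + 7.5 + 7.1 + 7.0 + 7.4 + 10.6) / 9 = 8.1000
σ̂ = s̄ / c₄ = 8.1000 / 0.9594 = 8.4428

8.443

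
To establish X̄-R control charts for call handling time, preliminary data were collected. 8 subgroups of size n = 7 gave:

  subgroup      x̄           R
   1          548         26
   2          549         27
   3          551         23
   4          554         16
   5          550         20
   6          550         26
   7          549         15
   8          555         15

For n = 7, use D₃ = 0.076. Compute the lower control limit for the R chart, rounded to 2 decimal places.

R̄ = (26 + 27 + 23 + 16 + 20 + 26 + 15 + 15) / 8 = 168.0000 / 8 = 21.0000
LCL_R = D₃·R̄ = 0.076 × 21.0000 = 1.5960

1.60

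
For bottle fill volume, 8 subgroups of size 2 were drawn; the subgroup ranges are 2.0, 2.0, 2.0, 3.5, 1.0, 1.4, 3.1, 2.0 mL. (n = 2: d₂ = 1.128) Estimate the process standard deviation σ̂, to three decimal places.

1.884

R̄ = (2.0 + 2.0 + 2.0 + 3.5 + 1.0 + 1.4 + 3.1 + 2.0) / 8 = 2.1250
σ̂ = R̄ / d₂ = 2.1250 / 1.128 = 1.8839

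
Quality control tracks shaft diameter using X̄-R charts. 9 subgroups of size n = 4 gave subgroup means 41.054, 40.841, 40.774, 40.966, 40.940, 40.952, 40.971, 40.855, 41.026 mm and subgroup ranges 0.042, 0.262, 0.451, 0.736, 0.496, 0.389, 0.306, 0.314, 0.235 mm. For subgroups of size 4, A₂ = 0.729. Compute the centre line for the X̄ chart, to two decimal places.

X̄̄ = (41.054 + 40.841 + 40.774 + 40.966 + 40.940 + 40.952 + 40.971 + 40.855 + 41.026) / 9 = 368.3790 / 9 = 40.9310
CL = X̄̄ = 40.9310

40.93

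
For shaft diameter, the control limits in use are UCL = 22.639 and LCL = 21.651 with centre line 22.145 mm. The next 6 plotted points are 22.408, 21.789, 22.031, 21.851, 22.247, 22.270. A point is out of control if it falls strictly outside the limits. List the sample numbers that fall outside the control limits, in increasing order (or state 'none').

none

All 6 points lie within [21.651, 22.639].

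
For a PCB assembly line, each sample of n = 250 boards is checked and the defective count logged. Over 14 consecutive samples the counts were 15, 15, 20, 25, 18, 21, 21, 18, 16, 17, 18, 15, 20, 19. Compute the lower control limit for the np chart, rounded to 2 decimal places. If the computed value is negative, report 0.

6.03

p̄ = Σdᵢ / (k·n) = 258 / (14 × 250) = 0.07371
LCL = np̄ − 3·√(np̄(1−p̄)) = 18.4286 − 3 × 4.1316 = 6.0338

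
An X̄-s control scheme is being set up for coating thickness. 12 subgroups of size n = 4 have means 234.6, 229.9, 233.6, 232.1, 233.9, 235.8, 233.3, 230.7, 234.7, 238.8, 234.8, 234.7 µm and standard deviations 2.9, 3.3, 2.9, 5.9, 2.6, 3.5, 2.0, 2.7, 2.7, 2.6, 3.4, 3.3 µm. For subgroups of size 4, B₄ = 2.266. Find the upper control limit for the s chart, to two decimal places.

s̄ = (2.9 + 3.3 + 2.9 + 5.9 + 2.6 + 3.5 + 2.0 + 2.7 + 2.7 + 2.6 + 3.4 + 3.3) / 12 = 3.1500
UCL_s = B₄·s̄ = 2.266 × 3.1500 = 7.1379

7.14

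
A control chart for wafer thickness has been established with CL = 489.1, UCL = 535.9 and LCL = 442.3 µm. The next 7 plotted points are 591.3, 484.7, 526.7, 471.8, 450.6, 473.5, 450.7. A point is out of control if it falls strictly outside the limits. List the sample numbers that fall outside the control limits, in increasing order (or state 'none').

Compare each point to [442.3, 535.9]: sample 1 = 591.3 > UCL.

1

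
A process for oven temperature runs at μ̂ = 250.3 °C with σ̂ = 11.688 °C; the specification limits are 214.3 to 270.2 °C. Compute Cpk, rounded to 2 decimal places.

Cpu = (USL − μ̂) / (3σ̂) = (270.2 − 250.3) / (3 × 11.688) = 0.5675; Cpl = (μ̂ − LSL) / (3σ̂) = (250.3 − 214.3) / (3 × 11.688) = 1.0267; Cpk = min(Cpu, Cpl) = 0.5675

0.57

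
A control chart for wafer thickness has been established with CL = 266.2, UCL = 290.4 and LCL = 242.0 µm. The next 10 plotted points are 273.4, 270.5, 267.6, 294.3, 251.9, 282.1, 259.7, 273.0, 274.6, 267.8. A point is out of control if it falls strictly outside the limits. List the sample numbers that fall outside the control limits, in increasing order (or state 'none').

Compare each point to [242.0, 290.4]: sample 4 = 294.3 > UCL.

4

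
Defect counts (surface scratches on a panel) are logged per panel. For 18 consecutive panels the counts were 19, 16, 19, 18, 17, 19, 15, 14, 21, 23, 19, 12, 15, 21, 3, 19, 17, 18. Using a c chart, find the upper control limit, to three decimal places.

c̄ = (19 + 16 + 19 + 18 + 17 + 19 + 15 + 14 + 21 + 23 + 19 + 12 + 15 + 21 + 3 + 19 + 17 + 18) / 18 = 305 / 18 = 16.9444
UCL = c̄ + 3√c̄ = 16.9444 + 3 × √16.9444 = 16.9444 + 3 × 4.1164 = 29.2935

29.294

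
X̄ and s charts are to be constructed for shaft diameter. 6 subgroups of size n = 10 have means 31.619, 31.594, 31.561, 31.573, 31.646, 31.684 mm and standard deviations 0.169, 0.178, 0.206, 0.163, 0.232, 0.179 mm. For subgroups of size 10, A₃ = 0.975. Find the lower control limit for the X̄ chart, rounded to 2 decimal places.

X̄̄ = (31.619 + 31.594 + 31.561 + 31.573 + 31.646 + 31.684) / 6 = 31.6128
s̄ = (0.169 + 0.178 + 0.206 + 0.163 + 0.232 + 0.179) / 6 = 0.1878
LCL = X̄̄ − A₃·s̄ = 31.6128 − 0.975 × 0.1878 = 31.4297

31.43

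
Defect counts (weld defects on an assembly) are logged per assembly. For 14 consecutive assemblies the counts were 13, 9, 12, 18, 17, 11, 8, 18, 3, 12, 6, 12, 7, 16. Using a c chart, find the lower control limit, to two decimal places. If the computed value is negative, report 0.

c̄ = (13 + 9 + 12 + 18 + 17 + 11 + 8 + 18 + 3 + 12 + 6 + 12 + 7 + 16) / 14 = 162 / 14 = 11.5714
LCL = c̄ − 3√c̄ = 11.5714 − 3 × 3.4017 = 1.3664

1.37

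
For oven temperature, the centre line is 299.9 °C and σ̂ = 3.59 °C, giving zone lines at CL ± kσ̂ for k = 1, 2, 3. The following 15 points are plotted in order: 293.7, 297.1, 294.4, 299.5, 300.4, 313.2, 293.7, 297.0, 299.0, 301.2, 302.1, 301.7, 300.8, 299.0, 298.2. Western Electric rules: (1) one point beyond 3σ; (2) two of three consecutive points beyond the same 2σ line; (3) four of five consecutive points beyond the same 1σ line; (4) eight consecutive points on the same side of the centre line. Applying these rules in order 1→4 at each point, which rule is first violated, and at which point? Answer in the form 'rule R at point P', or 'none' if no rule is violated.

rule 1 at point 6

Zone of each point (C = within 1σ̂, B = 1σ̂–2σ̂, A = 2σ̂–3σ̂, * = beyond 3σ̂; sign = side of CL): 1:-B, 2:-C, 3:-B, 4:-C, 5:+C, 6:+*, 7:-B, 8:-C, 9:-C, 10:+C, 11:+C, 12:+C, 13:+C, 14:-C, 15:-C
Rule 1 (one point beyond the 3σ limits) is satisfied at point 6.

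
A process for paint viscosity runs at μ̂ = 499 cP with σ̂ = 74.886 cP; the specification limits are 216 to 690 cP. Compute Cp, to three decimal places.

Cp = (USL − LSL) / (6σ̂) = (690 − 216) / (6 × 74.886) = 474.0000 / 449.3160 = 1.0549

1.055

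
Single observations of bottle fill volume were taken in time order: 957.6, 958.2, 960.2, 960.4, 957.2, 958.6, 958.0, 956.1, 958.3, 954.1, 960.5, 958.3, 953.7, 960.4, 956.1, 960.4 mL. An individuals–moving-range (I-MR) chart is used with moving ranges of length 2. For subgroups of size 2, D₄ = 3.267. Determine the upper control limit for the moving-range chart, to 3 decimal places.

9.757

Moving ranges: 0.6, 2.0, 0.2, 3.2, 1.4, 0.6, 1.9, 2.2, 4.2, 6.4, 2.2, 4.6, 6.7, 4.3, 4.3; M̄R̄ = 44.8000 / 15 = 2.9867
UCL_MR = D₄·M̄R̄ = 3.267 × 2.9867 = 9.7574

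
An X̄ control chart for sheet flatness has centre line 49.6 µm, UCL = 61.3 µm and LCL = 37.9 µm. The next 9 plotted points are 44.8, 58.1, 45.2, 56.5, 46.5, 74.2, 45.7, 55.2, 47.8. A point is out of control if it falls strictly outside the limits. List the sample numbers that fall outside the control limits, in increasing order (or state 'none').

Compare each point to [37.9, 61.3]: sample 6 = 74.2 > UCL.

6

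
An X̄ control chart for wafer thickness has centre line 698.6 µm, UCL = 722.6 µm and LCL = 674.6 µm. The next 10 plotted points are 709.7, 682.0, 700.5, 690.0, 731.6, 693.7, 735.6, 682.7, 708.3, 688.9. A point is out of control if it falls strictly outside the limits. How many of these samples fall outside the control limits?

Compare each point to [674.6, 722.6]: sample 5 = 731.6 > UCL; sample 7 = 735.6 > UCL.

2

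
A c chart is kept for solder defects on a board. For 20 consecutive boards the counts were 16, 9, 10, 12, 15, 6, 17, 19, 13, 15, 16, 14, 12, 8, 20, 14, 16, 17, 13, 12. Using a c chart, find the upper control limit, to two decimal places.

c̄ = (16 + 9 + 10 + 12 + 15 + 6 + 17 + 19 + 13 + 15 + 16 + 14 + 12 + 8 + 20 + 14 + 16 + 17 + 13 + 12) / 20 = 274 / 20 = 13.7000
UCL = c̄ + 3√c̄ = 13.7000 + 3 × √13.7000 = 13.7000 + 3 × 3.7014 = 24.8041

24.80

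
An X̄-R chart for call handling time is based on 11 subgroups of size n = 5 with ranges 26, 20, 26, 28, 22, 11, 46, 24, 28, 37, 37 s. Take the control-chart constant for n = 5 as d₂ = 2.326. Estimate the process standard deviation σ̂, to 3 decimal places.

R̄ = (26 + 20 + 26 + 28 + 22 + 11 + 46 + 24 + 28 + 37 + 37) / 11 = 27.7273
σ̂ = R̄ / d₂ = 27.7273 / 2.326 = 11.9206

11.921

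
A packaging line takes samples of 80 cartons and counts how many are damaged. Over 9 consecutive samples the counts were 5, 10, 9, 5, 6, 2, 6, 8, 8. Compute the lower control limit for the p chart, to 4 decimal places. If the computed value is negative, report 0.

0.0000

p̄ = Σdᵢ / (k·n) = 59 / (9 × 80) = 0.08194
LCL = p̄ − 3·√(p̄(1−p̄)/n) = 0.08194 − 3 × 0.03067 = -0.01005 → 0 (negative, so LCL = 0)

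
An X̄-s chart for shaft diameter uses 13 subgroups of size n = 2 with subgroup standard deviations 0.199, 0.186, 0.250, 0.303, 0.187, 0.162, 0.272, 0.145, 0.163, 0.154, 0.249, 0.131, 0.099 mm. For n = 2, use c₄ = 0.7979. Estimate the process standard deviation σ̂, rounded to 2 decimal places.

0.24

s̄ = (0.199 + 0.186 + 0.250 + 0.303 + 0.187 + 0.162 + 0.272 + 0.145 + 0.163 + 0.154 + 0.249 + 0.131 + 0.099) / 13 = 0.1923
σ̂ = s̄ / c₄ = 0.1923 / 0.7979 = 0.2410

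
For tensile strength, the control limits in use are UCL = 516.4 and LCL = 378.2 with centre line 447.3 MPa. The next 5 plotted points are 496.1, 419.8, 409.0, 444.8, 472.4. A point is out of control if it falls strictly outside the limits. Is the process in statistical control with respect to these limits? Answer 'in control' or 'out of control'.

in control

All 5 points lie within [378.2, 516.4].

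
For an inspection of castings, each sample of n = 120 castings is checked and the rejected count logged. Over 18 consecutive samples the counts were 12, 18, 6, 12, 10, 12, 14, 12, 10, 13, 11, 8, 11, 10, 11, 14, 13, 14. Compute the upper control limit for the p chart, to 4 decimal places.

0.1790

p̄ = Σdᵢ / (k·n) = 211 / (18 × 120) = 0.09769
UCL = p̄ + 3·√(p̄(1−p̄)/n) = 0.09769 + 3 × √(0.09769×0.90231/120) = 0.09769 + 3 × 0.02710 = 0.17899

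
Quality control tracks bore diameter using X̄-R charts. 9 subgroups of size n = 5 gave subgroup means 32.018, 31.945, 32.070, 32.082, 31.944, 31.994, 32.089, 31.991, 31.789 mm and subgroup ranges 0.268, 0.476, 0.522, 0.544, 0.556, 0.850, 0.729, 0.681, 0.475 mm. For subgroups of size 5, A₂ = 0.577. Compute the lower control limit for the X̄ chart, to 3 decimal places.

X̄̄ = (32.018 + 31.945 + 32.070 + 32.082 + 31.944 + 31.994 + 32.089 + 31.991 + 31.789) / 9 = 287.9220 / 9 = 31.9913
R̄ = (0.268 + 0.476 + 0.522 + 0.544 + 0.556 + 0.850 + 0.729 + 0.681 + 0.475) / 9 = 5.1010 / 9 = 0.5668
LCL = X̄̄ − A₂·R̄ = 31.9913 − 0.577 × 0.5668 = 31.6643

31.664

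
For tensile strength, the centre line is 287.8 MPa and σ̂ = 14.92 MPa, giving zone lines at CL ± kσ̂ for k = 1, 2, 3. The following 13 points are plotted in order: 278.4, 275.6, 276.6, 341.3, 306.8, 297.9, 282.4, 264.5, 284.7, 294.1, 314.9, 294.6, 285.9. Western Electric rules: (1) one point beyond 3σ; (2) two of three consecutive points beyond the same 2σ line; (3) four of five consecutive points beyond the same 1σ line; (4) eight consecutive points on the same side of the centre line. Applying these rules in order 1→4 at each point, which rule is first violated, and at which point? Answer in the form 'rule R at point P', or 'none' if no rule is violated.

Zone of each point (C = within 1σ̂, B = 1σ̂–2σ̂, A = 2σ̂–3σ̂, * = beyond 3σ̂; sign = side of CL): 1:-C, 2:-C, 3:-C, 4:+*, 5:+B, 6:+C, 7:-C, 8:-B, 9:-C, 10:+C, 11:+B, 12:+C, 13:-C
Rule 1 (one point beyond the 3σ limits) is satisfied at point 4.

rule 1 at point 4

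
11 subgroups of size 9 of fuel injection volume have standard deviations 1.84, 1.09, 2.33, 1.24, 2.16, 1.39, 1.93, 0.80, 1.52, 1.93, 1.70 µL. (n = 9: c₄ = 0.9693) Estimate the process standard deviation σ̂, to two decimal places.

1.68

s̄ = (1.84 + 1.09 + 2.33 + 1.24 + 2.16 + 1.39 + 1.93 + 0.80 + 1.52 + 1.93 + 1.70) / 11 = 1.6300
σ̂ = s̄ / c₄ = 1.6300 / 0.9693 = 1.6816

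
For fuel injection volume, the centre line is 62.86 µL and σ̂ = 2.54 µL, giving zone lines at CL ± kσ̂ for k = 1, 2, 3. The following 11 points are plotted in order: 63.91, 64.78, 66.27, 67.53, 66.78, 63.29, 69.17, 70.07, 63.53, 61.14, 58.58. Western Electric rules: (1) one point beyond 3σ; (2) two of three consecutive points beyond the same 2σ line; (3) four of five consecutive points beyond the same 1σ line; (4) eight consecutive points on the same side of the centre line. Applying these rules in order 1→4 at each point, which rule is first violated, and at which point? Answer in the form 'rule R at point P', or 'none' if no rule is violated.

rule 3 at point 7

Zone of each point (C = within 1σ̂, B = 1σ̂–2σ̂, A = 2σ̂–3σ̂, * = beyond 3σ̂; sign = side of CL): 1:+C, 2:+C, 3:+B, 4:+B, 5:+B, 6:+C, 7:+A, 8:+A, 9:+C, 10:-C, 11:-B
Rule 3 (four of five consecutive points beyond the same 1σ limit) is satisfied at point 7.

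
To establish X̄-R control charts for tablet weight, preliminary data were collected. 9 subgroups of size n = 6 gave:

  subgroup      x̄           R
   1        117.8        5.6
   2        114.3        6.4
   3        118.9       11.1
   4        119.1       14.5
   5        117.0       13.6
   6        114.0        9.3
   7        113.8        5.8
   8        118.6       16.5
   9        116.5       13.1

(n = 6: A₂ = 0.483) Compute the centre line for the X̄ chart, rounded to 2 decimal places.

X̄̄ = (117.8 + 114.3 + 118.9 + 119.1 + 117.0 + 114.0 + 113.8 + 118.6 + 116.5) / 9 = 1050.0000 / 9 = 116.6667
CL = X̄̄ = 116.6667

116.67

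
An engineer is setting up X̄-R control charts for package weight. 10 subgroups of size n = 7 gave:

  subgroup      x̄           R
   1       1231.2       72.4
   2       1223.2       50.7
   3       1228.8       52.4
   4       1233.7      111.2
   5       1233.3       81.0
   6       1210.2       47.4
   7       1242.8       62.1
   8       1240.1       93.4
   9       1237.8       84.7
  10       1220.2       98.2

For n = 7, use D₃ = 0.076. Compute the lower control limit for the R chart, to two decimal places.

5.73

R̄ = (72.4 + 50.7 + 52.4 + 111.2 + 81.0 + 47.4 + 62.1 + 93.4 + 84.7 + 98.2) / 10 = 753.5000 / 10 = 75.3500
LCL_R = D₃·R̄ = 0.076 × 75.3500 = 5.7266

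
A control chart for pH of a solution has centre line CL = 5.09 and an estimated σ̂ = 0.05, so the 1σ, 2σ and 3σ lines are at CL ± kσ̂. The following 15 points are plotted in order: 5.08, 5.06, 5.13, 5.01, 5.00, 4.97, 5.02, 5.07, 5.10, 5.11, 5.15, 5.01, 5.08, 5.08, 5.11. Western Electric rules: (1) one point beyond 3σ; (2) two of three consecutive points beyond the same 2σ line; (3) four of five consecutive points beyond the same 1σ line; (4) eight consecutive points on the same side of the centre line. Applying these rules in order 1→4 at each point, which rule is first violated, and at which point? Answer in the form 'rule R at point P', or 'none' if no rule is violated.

rule 3 at point 7

Zone of each point (C = within 1σ̂, B = 1σ̂–2σ̂, A = 2σ̂–3σ̂, * = beyond 3σ̂; sign = side of CL): 1:-C, 2:-C, 3:+C, 4:-B, 5:-B, 6:-A, 7:-B, 8:-C, 9:+C, 10:+C, 11:+B, 12:-B, 13:-C, 14:-C, 15:+C
Rule 3 (four of five consecutive points beyond the same 1σ limit) is satisfied at point 7.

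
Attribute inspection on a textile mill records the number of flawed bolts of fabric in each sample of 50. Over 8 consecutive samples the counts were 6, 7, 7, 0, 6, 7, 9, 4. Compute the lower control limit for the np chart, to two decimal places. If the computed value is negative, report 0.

p̄ = Σdᵢ / (k·n) = 46 / (8 × 50) = 0.11500
LCL = np̄ − 3·√(np̄(1−p̄)) = 5.7500 − 3 × 2.2558 = -1.0175 → 0 (negative, so LCL = 0)

0.00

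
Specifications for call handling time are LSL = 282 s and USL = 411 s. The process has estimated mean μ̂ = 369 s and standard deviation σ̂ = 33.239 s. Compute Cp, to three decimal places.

Cp = (USL − LSL) / (6σ̂) = (411 − 282) / (6 × 33.239) = 129.0000 / 199.4340 = 0.6468

0.647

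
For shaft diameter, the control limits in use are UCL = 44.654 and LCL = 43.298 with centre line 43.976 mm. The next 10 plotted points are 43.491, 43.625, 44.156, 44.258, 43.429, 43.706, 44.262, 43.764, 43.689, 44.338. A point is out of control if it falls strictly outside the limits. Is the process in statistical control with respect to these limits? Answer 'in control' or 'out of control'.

in control

All 10 points lie within [43.298, 44.654].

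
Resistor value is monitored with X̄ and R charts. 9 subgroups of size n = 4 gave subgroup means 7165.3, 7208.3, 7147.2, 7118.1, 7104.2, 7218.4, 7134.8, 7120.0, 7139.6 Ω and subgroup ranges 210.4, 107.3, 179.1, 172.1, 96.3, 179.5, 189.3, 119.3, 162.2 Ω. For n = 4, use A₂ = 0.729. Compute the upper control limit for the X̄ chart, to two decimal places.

X̄̄ = (7165.3 + 7208.3 + 7147.2 + 7118.1 + 7104.2 + 7218.4 + 7134.8 + 7120.0 + 7139.6) / 9 = 64355.9000 / 9 = 7150.6556
R̄ = (210.4 + 107.3 + 179.1 + 172.1 + 96.3 + 179.5 + 189.3 + 119.3 + 162.2) / 9 = 1415.5000 / 9 = 157.2778
UCL = X̄̄ + A₂·R̄ = 7150.6556 + 0.729 × 157.2778 = 7265.3111

7265.31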